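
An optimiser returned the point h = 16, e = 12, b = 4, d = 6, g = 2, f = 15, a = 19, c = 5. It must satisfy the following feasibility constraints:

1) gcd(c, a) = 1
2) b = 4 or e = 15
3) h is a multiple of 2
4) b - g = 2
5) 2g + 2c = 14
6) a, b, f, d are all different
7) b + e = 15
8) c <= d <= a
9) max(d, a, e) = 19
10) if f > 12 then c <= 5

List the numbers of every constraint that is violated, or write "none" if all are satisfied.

1) gcd(5, 19) = 1 — holds.
2) b = 4 = 4 (first disjunct) — holds.
3) 16 / 2 = 8, so 2 divides 16 — holds.
4) b - g = 4 - 2 = 2 — holds.
5) 2g + 2c = 2(2) + 2(5) = 14 — holds.
6) values 19, 4, 15, 6 are pairwise distinct — holds.
7) b + e = 4 + 12 = 16, not 15 — does not hold.
8) values 5 <= 6 <= 19 — holds.
9) max(6, 19, 12) = 19 — holds.
10) f = 15 > 12, so we need c ≤ 5; c = 5 ≤ 5 — holds.

Constraint 7 does not hold.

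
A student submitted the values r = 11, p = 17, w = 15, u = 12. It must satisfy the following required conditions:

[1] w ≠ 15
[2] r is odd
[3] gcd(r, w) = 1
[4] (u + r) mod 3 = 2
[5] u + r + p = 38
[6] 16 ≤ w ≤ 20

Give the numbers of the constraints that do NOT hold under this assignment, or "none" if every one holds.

Violated: 1, 5, and 6.

[1] w = 15, but 15 is required to differ  false
[2] r = 11 is odd  true
[3] gcd(11, 15) = 1  true
[4] u + r = 23; 23 mod 3 = 2  true
[5] u + r + p = 12 + 11 + 17 = 40, not 38  false
[6] w = 15 is outside [16, 20]  false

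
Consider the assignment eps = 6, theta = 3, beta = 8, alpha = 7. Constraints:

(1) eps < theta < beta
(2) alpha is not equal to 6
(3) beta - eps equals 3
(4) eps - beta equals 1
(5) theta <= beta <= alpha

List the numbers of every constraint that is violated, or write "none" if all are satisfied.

(1) values 6, 3, 8; eps = 6 is not < theta = 3 — does not hold.
(2) alpha = 7, and 7 ≠ 6 — holds.
(3) beta - eps = 8 - 6 = 2, not 3 — does not hold.
(4) eps - beta = 6 - 8 = -2, not 1 — does not hold.
(5) values 3, 8, 7; beta = 8 is not <= alpha = 7 — does not hold.

Violated: 1, 3, 4, and 5.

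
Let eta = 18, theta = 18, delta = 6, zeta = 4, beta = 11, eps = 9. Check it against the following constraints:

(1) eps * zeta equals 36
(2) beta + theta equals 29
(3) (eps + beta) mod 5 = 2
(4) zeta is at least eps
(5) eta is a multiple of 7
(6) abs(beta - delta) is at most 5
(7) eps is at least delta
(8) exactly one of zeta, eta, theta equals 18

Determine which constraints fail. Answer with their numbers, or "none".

(1) eps * zeta = 9 * 4 = 36 — OK.
(2) beta + theta = 11 + 18 = 29 — OK.
(3) eps + beta = 20; 20 mod 5 = 0, not 2 — violated.
(4) zeta = 4, eps = 9; 4 < 9 (want ≥) — violated.
(5) 18 = 7*2 + 4, so 7 does not divide 18 — violated.
(6) abs(11 - 6) = 5; 5 ≤ 5 — OK.
(7) eps = 9, delta = 6; 9 ≥ 6 — OK.
(8) zeta=4, eta=18, theta=18; 2 of them equal 18, not exactly one — violated.

No — constraints 3, 4, 5, and 8 are not satisfied.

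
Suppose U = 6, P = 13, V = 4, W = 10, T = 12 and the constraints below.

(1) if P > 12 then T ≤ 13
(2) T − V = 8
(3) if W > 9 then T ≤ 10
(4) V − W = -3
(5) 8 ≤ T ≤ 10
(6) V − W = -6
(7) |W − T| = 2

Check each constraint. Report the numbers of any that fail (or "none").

(1) P = 13 > 12, so we need T ≤ 13; T = 12 ≤ 13  ✔
(2) T − V = 12 − 4 = 8  ✔
(3) W = 10 > 9, so we need T ≤ 10; but T = 12 > 10  ✘
(4) V − W = 4 − 10 = -6, not -3  ✘
(5) T = 12 is outside [8, 10]  ✘
(6) V − W = 4 − 10 = -6  ✔
(7) |10 − 12| = 2  ✔

No — constraints 3, 4, and 5 are not satisfied.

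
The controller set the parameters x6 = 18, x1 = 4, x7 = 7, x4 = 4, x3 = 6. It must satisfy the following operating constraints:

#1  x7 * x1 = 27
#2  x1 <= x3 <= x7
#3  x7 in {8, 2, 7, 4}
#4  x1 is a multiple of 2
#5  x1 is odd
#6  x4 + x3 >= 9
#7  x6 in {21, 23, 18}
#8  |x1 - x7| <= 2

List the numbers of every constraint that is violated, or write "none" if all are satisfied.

#1 x7 * x1 = 7 * 4 = 28, not 27 — does not hold.
#2 values 4 <= 6 <= 7 — holds.
#3 x7 = 7 is in {8, 2, 7, 4} — holds.
#4 4 / 2 = 2, so 2 divides 4 — holds.
#5 x1 = 4 is even — does not hold.
#6 x4 + x3 = 4 + 6 = 10; 10 ≥ 9 — holds.
#7 x6 = 18 is in {21, 23, 18} — holds.
#8 |4 - 7| = 3; 3 > 2, exceeds bound 2 — does not hold.

The assignment fails constraints 1, 5, and 8.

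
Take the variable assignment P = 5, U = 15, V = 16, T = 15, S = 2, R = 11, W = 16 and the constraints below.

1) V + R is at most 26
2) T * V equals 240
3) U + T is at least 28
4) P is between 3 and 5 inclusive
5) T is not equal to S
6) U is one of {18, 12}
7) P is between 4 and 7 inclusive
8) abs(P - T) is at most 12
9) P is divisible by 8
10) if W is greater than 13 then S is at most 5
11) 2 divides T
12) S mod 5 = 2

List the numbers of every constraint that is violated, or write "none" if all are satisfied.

1) V + R = 16 + 11 = 27; 27 > 26, bound 26 not met — violated.
2) T * V = 15 * 16 = 240 — OK.
3) U + T = 15 + 15 = 30; 30 ≥ 28 — OK.
4) P = 5 lies in [3, 5] — OK.
5) T = 15, S = 2; distinct — OK.
6) U = 15 is not in {18, 12} — violated.
7) P = 5 lies in [4, 7] — OK.
8) abs(5 - 15) = 10; 10 ≤ 12 — OK.
9) 5 = 8*0 + 5, so 8 does not divide 5 — violated.
10) W = 16 > 13, so we need S ≤ 5; S = 2 ≤ 5 — OK.
11) 15 = 2*7 + 1, so 2 does not divide 15 — violated.
12) 2 mod 5 = 2 — OK.

No — constraints 1, 6, 9, and 11 are not satisfied.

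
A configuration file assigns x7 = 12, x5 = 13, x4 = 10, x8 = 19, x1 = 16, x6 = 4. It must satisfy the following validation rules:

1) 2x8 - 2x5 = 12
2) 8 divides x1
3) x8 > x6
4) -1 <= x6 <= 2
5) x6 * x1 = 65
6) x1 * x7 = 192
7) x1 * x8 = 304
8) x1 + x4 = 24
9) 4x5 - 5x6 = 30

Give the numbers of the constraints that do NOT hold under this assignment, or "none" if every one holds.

The assignment fails constraints 4, 5, 8, and 9.

1) 2x8 - 2x5 = 2(19) - 2(13) = 12  ✔
2) 16 / 8 = 2, so 8 divides 16  ✔
3) x8 = 19, x6 = 4; 19 > 4  ✔
4) x6 = 4 is outside [-1, 2]  ✘
5) x6 * x1 = 4 * 16 = 64, not 65  ✘
6) x1 * x7 = 16 * 12 = 192  ✔
7) x1 * x8 = 16 * 19 = 304  ✔
8) x1 + x4 = 16 + 10 = 26, not 24  ✘
9) 4x5 - 5x6 = 4(13) - 5(4) = 32, not 30  ✘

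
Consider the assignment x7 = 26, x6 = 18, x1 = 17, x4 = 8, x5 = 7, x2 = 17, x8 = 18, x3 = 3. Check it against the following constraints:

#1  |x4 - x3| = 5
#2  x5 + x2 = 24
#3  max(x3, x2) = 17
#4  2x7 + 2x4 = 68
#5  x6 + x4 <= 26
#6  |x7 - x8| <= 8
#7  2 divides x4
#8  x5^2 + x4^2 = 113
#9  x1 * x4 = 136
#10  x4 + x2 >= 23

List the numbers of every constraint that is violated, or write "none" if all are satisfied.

All constraints are satisfied.

#1 |8 - 3| = 5 — OK.
#2 x5 + x2 = 7 + 17 = 24 — OK.
#3 max(3, 17) = 17 — OK.
#4 2x7 + 2x4 = 2(26) + 2(8) = 68 — OK.
#5 x6 + x4 = 18 + 8 = 26; 26 ≤ 26 — OK.
#6 |26 - 18| = 8; 8 ≤ 8 — OK.
#7 8 / 2 = 4, so 2 divides 8 — OK.
#8 x5^2 + x4^2 = 7^2 + 8^2 = 49 + 64 = 113 — OK.
#9 x1 * x4 = 17 * 8 = 136 — OK.
#10 x4 + x2 = 8 + 17 = 25; 25 ≥ 23 — OK.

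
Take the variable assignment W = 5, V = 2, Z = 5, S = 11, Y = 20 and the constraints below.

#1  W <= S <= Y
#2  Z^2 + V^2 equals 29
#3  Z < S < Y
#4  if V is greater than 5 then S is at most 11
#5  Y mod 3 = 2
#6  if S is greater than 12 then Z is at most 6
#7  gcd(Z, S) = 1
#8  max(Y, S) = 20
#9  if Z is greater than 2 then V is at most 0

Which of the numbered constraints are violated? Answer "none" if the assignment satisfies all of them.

#1 values 5 <= 11 <= 20  yes
#2 Z^2 + V^2 = 5^2 + 2^2 = 25 + 4 = 29  yes
#3 values 5 < 11 < 20  yes
#4 V = 2, not > 5; antecedent false, conditional vacuously true  yes
#5 20 mod 3 = 2  yes
#6 S = 11, not > 12; antecedent false, conditional vacuously true  yes
#7 gcd(5, 11) = 1  yes
#8 max(20, 11) = 20  yes
#9 Z = 5 > 2, so we need V ≤ 0; but V = 2 > 0  no

Constraint 9 does not hold.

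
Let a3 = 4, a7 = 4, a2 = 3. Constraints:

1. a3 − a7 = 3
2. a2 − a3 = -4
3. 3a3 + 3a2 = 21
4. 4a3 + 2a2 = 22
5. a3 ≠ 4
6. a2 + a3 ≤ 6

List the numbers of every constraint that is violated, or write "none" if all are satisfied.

The assignment fails constraints 1, 2, 5, and 6.

1. a3 − a7 = 4 − 4 = 0, not 3 — violated.
2. a2 − a3 = 3 − 4 = -1, not -4 — violated.
3. 3a3 + 3a2 = 3(4) + 3(3) = 21 — OK.
4. 4a3 + 2a2 = 4(4) + 2(3) = 22 — OK.
5. a3 = 4, but 4 is required to differ — violated.
6. a2 + a3 = 3 + 4 = 7; 7 > 6, bound 6 not met — violated.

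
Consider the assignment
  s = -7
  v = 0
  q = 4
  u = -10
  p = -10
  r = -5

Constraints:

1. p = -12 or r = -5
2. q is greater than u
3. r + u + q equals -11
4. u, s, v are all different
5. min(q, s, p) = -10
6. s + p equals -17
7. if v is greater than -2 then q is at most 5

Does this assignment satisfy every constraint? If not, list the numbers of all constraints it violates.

1. p = -10 ≠ -12, but r = -5 = -5 (second disjunct) — OK.
2. q = 4, u = -10; 4 > -10 — OK.
3. r + u + q = -5 + (-10) + 4 = -11 — OK.
4. values -10, -7, 0 are pairwise distinct — OK.
5. min(4, -7, -10) = -10 — OK.
6. s + p = -7 + (-10) = -17 — OK.
7. v = 0 > -2, so we need q ≤ 5; q = 4 ≤ 5 — OK.

Yes — all constraints hold.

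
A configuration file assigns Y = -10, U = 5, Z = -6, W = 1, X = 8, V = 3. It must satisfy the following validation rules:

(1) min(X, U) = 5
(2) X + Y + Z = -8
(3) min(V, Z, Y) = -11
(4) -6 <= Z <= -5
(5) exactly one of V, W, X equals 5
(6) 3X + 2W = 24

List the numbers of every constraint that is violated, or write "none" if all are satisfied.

(1) min(8, 5) = 5  yes
(2) X + Y + Z = 8 + (-10) + (-6) = -8  yes
(3) min(3, -6, -10) = -10, not -11  no
(4) Z = -6 lies in [-6, -5]  yes
(5) V=3, W=1, X=8; 0 of them equal 5, not exactly one  no
(6) 3X + 2W = 3(8) + 2(1) = 26, not 24  no

Constraints 3, 5, 6 do not hold.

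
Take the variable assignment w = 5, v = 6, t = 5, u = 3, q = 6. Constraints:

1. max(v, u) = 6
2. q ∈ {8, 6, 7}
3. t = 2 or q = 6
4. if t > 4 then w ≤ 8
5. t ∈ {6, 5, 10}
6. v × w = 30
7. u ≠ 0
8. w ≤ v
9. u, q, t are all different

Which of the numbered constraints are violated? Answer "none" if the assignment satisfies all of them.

None — every constraint holds.

1. max(6, 3) = 6 — holds.
2. q = 6 is in {8, 6, 7} — holds.
3. t = 5 ≠ 2, but q = 6 = 6 (second disjunct) — holds.
4. t = 5 > 4, so we need w ≤ 8; w = 5 ≤ 8 — holds.
5. t = 5 is in {6, 5, 10} — holds.
6. v × w = 6 × 5 = 30 — holds.
7. u = 3, and 3 ≠ 0 — holds.
8. w = 5, v = 6; 5 ≤ 6 — holds.
9. values 3, 6, 5 are pairwise distinct — holds.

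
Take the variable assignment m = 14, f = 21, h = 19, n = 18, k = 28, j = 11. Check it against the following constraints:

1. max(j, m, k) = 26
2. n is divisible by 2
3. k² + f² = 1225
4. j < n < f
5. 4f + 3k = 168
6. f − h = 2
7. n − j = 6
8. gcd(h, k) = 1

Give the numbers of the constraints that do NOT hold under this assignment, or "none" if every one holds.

1. max(11, 14, 28) = 28, not 26 — violated.
2. 18 / 2 = 9, so 2 divides 18 — OK.
3. k² + f² = 28² + 21² = 784 + 441 = 1225 — OK.
4. values 11 < 18 < 21 — OK.
5. 4f + 3k = 4(21) + 3(28) = 168 — OK.
6. f − h = 21 − 19 = 2 — OK.
7. n − j = 18 − 11 = 7, not 6 — violated.
8. gcd(19, 28) = 1 — OK.

Violated: 1 and 7.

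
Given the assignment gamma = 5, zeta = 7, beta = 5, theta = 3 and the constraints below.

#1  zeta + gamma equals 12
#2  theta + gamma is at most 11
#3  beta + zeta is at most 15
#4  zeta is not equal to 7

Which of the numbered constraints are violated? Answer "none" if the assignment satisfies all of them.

The assignment fails constraint 4.

#1 zeta + gamma = 7 + 5 = 12 — satisfied.
#2 theta + gamma = 3 + 5 = 8; 8 ≤ 11 — satisfied.
#3 beta + zeta = 5 + 7 = 12; 12 ≤ 15 — satisfied.
#4 zeta = 7, but 7 is required to differ — violated.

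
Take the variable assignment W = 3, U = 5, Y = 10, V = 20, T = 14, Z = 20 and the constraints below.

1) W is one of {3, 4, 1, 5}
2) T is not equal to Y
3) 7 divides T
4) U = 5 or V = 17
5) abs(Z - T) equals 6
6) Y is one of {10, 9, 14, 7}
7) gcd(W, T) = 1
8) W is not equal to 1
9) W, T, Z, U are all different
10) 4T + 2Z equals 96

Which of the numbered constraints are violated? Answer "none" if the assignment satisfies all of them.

1) W = 3 is in {3, 4, 1, 5} — OK.
2) T = 14, Y = 10; distinct — OK.
3) 14 / 7 = 2, so 7 divides 14 — OK.
4) U = 5 = 5 (first disjunct) — OK.
5) abs(20 - 14) = 6 — OK.
6) Y = 10 is in {10, 9, 14, 7} — OK.
7) gcd(3, 14) = 1 — OK.
8) W = 3, and 3 ≠ 1 — OK.
9) values 3, 14, 20, 5 are pairwise distinct — OK.
10) 4T + 2Z = 4(14) + 2(20) = 96 — OK.

Yes — all constraints hold.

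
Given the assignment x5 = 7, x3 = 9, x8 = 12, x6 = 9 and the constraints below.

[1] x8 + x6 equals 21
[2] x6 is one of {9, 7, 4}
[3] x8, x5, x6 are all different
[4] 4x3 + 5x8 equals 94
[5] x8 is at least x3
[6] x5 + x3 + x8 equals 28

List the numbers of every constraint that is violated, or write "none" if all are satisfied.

[1] x8 + x6 = 12 + 9 = 21 — satisfied.
[2] x6 = 9 is in {9, 7, 4} — satisfied.
[3] values 12, 7, 9 are pairwise distinct — satisfied.
[4] 4x3 + 5x8 = 4(9) + 5(12) = 96, not 94 — violated.
[5] x8 = 12, x3 = 9; 12 ≥ 9 — satisfied.
[6] x5 + x3 + x8 = 7 + 9 + 12 = 28 — satisfied.

Violated: 4.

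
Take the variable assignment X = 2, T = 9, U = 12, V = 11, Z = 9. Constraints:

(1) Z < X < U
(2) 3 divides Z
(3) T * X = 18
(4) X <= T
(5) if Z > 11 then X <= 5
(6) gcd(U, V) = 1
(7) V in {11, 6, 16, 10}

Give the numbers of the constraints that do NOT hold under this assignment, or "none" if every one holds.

No — constraint 1 is not satisfied.

(1) values 9, 2, 12; Z = 9 is not < X = 2  no
(2) 9 / 3 = 3, so 3 divides 9  yes
(3) T * X = 9 * 2 = 18  yes
(4) X = 2, T = 9; 2 ≤ 9  yes
(5) Z = 9, not > 11; antecedent false, conditional vacuously true  yes
(6) gcd(12, 11) = 1  yes
(7) V = 11 is in {11, 6, 16, 10}  yes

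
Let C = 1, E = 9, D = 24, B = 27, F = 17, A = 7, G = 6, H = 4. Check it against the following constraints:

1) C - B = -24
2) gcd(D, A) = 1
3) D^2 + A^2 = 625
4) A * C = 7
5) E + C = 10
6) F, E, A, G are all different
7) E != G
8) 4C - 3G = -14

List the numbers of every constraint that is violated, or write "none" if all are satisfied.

1) C - B = 1 - 27 = -26, not -24  fails
2) gcd(24, 7) = 1  holds
3) D^2 + A^2 = 24^2 + 7^2 = 576 + 49 = 625  holds
4) A * C = 7 * 1 = 7  holds
5) E + C = 9 + 1 = 10  holds
6) values 17, 9, 7, 6 are pairwise distinct  holds
7) E = 9, G = 6; distinct  holds
8) 4C - 3G = 4(1) - 3(6) = -14  holds

Constraint 1 does not hold.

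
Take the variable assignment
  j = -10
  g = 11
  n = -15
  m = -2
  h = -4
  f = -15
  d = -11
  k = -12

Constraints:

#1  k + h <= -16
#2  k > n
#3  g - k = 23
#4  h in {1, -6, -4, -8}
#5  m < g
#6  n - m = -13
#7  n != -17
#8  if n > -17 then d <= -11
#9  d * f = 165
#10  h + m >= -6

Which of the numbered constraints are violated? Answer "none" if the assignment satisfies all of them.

No violations.

#1 k + h = -12 + (-4) = -16; -16 ≤ -16 — holds.
#2 k = -12, n = -15; -12 > -15 — holds.
#3 g - k = 11 - (-12) = 23 — holds.
#4 h = -4 is in {1, -6, -4, -8} — holds.
#5 m = -2, g = 11; -2 < 11 — holds.
#6 n - m = -15 - (-2) = -13 — holds.
#7 n = -15, and -15 ≠ -17 — holds.
#8 n = -15 > -17, so we need d ≤ -11; d = -11 ≤ -11 — holds.
#9 d * f = -11 * (-15) = 165 — holds.
#10 h + m = -4 + (-2) = -6; -6 ≥ -6 — holds.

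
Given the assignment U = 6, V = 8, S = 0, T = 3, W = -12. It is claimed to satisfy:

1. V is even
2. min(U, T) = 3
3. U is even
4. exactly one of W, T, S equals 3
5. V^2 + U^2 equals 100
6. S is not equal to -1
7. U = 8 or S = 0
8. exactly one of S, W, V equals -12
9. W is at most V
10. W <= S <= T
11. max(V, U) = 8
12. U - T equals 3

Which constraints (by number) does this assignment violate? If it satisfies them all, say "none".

Yes — all constraints hold.

1. V = 8 is even — satisfied.
2. min(6, 3) = 3 — satisfied.
3. U = 6 is even — satisfied.
4. W=-12, T=3, S=0; 1 of them equals 3 — satisfied.
5. V^2 + U^2 = 8^2 + 6^2 = 64 + 36 = 100 — satisfied.
6. S = 0, and 0 ≠ -1 — satisfied.
7. U = 6 ≠ 8, but S = 0 = 0 (second disjunct) — satisfied.
8. S=0, W=-12, V=8; 1 of them equals -12 — satisfied.
9. W = -12, V = 8; -12 ≤ 8 — satisfied.
10. values -12 <= 0 <= 3 — satisfied.
11. max(8, 6) = 8 — satisfied.
12. U - T = 6 - 3 = 3 — satisfied.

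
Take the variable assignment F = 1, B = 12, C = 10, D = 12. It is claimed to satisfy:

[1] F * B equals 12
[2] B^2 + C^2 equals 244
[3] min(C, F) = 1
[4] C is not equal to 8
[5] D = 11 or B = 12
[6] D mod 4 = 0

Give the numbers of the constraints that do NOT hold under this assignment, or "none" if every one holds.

[1] F * B = 1 * 12 = 12  ✓
[2] B^2 + C^2 = 12^2 + 10^2 = 144 + 100 = 244  ✓
[3] min(10, 1) = 1  ✓
[4] C = 10, and 10 ≠ 8  ✓
[5] D = 12 ≠ 11, but B = 12 = 12 (second disjunct)  ✓
[6] 12 mod 4 = 0  ✓

None — every constraint holds.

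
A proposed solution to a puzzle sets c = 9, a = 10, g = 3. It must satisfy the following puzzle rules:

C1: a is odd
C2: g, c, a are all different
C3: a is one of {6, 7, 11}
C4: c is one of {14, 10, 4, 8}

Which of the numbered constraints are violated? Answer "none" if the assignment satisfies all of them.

Violated: 1, 3, and 4.

C1: a = 10 is even — fails.
C2: values 3, 9, 10 are pairwise distinct — holds.
C3: a = 10 is not in {6, 7, 11} — fails.
C4: c = 9 is not in {14, 10, 4, 8} — fails.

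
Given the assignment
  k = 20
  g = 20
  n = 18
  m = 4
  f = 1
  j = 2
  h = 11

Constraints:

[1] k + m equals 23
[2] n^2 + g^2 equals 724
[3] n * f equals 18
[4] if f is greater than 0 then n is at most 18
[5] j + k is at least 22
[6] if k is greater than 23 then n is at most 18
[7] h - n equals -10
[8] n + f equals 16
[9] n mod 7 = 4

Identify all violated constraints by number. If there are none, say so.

[1] k + m = 20 + 4 = 24, not 23  FAIL
[2] n^2 + g^2 = 18^2 + 20^2 = 324 + 400 = 724  OK
[3] n * f = 18 * 1 = 18  OK
[4] f = 1 > 0, so we need n ≤ 18; n = 18 ≤ 18  OK
[5] j + k = 2 + 20 = 22; 22 ≥ 22  OK
[6] k = 20, not > 23; antecedent false, conditional vacuously true  OK
[7] h - n = 11 - 18 = -7, not -10  FAIL
[8] n + f = 18 + 1 = 19, not 16  FAIL
[9] 18 mod 7 = 4  OK

No — constraints 1, 7, 8 are not satisfied.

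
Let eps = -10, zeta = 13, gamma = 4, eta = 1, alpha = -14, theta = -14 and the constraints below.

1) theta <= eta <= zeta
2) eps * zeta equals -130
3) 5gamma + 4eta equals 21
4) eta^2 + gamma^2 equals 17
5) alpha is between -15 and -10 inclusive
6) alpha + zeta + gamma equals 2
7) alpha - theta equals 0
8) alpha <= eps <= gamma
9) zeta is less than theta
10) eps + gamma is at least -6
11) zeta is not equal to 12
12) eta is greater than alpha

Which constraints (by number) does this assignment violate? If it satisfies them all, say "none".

Violated: 3, 6, 9.

1) values -14 <= 1 <= 13  ✓
2) eps * zeta = -10 * 13 = -130  ✓
3) 5gamma + 4eta = 5(4) + 4(1) = 24, not 21  ✗
4) eta^2 + gamma^2 = 1^2 + 4^2 = 1 + 16 = 17  ✓
5) alpha = -14 lies in [-15, -10]  ✓
6) alpha + zeta + gamma = -14 + 13 + 4 = 3, not 2  ✗
7) alpha - theta = -14 - (-14) = 0  ✓
8) values -14 <= -10 <= 4  ✓
9) zeta = 13, theta = -14; 13 ≥ -14 (want <)  ✗
10) eps + gamma = -10 + 4 = -6; -6 ≥ -6  ✓
11) zeta = 13, and 13 ≠ 12  ✓
12) eta = 1, alpha = -14; 1 > -14  ✓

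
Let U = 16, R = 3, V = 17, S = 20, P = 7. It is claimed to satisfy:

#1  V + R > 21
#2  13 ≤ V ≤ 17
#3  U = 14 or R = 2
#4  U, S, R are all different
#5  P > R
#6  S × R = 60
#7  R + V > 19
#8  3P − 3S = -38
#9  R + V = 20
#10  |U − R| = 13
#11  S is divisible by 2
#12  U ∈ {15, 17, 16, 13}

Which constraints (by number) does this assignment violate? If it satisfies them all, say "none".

#1 V + R = 17 + 3 = 20; 20 ≤ 21, bound 21 not met — does not hold.
#2 V = 17 lies in [13, 17] — holds.
#3 U = 16 ≠ 14 and R = 3 ≠ 2; both disjuncts false — does not hold.
#4 values 16, 20, 3 are pairwise distinct — holds.
#5 P = 7, R = 3; 7 > 3 — holds.
#6 S × R = 20 × 3 = 60 — holds.
#7 R + V = 3 + 17 = 20; 20 > 19 — holds.
#8 3P − 3S = 3(7) − 3(20) = -39, not -38 — does not hold.
#9 R + V = 3 + 17 = 20 — holds.
#10 |16 − 3| = 13 — holds.
#11 20 / 2 = 10, so 2 divides 20 — holds.
#12 U = 16 is in {15, 17, 16, 13} — holds.

Constraints 1, 3, and 8 do not hold.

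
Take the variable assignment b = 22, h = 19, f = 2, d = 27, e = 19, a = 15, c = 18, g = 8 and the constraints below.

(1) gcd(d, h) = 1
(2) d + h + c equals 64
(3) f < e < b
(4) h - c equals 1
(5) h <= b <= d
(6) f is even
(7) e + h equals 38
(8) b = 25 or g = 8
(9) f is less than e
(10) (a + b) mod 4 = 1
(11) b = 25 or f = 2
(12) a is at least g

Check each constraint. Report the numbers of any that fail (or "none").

None — every constraint holds.

(1) gcd(27, 19) = 1 — holds.
(2) d + h + c = 27 + 19 + 18 = 64 — holds.
(3) values 2 < 19 < 22 — holds.
(4) h - c = 19 - 18 = 1 — holds.
(5) values 19 <= 22 <= 27 — holds.
(6) f = 2 is even — holds.
(7) e + h = 19 + 19 = 38 — holds.
(8) b = 22 ≠ 25, but g = 8 = 8 (second disjunct) — holds.
(9) f = 2, e = 19; 2 < 19 — holds.
(10) a + b = 37; 37 mod 4 = 1 — holds.
(11) b = 22 ≠ 25, but f = 2 = 2 (second disjunct) — holds.
(12) a = 15, g = 8; 15 ≥ 8 — holds.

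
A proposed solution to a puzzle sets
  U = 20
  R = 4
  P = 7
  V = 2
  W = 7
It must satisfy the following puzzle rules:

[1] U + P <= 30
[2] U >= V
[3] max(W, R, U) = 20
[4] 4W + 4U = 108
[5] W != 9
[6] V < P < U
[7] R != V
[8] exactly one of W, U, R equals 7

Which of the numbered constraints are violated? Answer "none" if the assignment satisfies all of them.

[1] U + P = 20 + 7 = 27; 27 ≤ 30  ✓
[2] U = 20, V = 2; 20 ≥ 2  ✓
[3] max(7, 4, 20) = 20  ✓
[4] 4W + 4U = 4(7) + 4(20) = 108  ✓
[5] W = 7, and 7 ≠ 9  ✓
[6] values 2 < 7 < 20  ✓
[7] R = 4, V = 2; distinct  ✓
[8] W=7, U=20, R=4; 1 of them equals 7  ✓

All constraints are satisfied.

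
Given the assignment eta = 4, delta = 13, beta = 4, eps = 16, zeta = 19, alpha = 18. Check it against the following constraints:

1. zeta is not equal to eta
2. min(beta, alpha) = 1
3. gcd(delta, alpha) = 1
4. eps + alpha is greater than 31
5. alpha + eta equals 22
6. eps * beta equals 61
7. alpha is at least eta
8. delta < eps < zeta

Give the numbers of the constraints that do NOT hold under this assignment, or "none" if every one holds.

No — constraints 2 and 6 are not satisfied.

1. zeta = 19, eta = 4; distinct — OK.
2. min(4, 18) = 4, not 1 — violated.
3. gcd(13, 18) = 1 — OK.
4. eps + alpha = 16 + 18 = 34; 34 > 31 — OK.
5. alpha + eta = 18 + 4 = 22 — OK.
6. eps * beta = 16 * 4 = 64, not 61 — violated.
7. alpha = 18, eta = 4; 18 ≥ 4 — OK.
8. values 13 < 16 < 19 — OK.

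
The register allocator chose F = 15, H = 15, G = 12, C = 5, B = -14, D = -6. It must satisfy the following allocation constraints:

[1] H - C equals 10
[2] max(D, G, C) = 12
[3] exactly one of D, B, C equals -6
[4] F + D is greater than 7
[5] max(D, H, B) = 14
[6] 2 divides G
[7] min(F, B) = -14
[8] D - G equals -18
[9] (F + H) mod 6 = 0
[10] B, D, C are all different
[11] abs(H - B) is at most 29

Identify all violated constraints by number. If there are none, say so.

[1] H - C = 15 - 5 = 10 — holds.
[2] max(-6, 12, 5) = 12 — holds.
[3] D=-6, B=-14, C=5; 1 of them equals -6 — holds.
[4] F + D = 15 + (-6) = 9; 9 > 7 — holds.
[5] max(-6, 15, -14) = 15, not 14 — does not hold.
[6] 12 / 2 = 6, so 2 divides 12 — holds.
[7] min(15, -14) = -14 — holds.
[8] D - G = -6 - 12 = -18 — holds.
[9] F + H = 30; 30 mod 6 = 0 — holds.
[10] values -14, -6, 5 are pairwise distinct — holds.
[11] abs(15 - (-14)) = 29; 29 ≤ 29 — holds.

Constraint 5 is violated.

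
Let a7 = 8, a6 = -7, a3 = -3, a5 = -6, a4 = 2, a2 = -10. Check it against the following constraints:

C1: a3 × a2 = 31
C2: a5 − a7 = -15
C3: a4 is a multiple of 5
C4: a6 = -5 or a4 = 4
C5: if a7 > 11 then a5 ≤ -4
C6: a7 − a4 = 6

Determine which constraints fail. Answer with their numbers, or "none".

C1: a3 × a2 = -3 × (-10) = 30, not 31  FAIL
C2: a5 − a7 = -6 − 8 = -14, not -15  FAIL
C3: 2 = 5×0 + 2, so 5 does not divide 2  FAIL
C4: a6 = -7 ≠ -5 and a4 = 2 ≠ 4; both disjuncts false  FAIL
C5: a7 = 8, not > 11; antecedent false, conditional vacuously true  OK
C6: a7 − a4 = 8 − 2 = 6  OK

Constraints 1, 2, 3, and 4 are violated.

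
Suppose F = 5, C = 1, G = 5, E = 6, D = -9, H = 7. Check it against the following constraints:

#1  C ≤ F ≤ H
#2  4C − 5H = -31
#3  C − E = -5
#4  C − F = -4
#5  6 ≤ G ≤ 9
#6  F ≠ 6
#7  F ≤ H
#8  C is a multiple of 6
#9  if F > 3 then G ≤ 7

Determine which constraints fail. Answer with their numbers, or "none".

Constraints 5, 8 do not hold.

#1 values 1 ≤ 5 ≤ 7 — holds.
#2 4C − 5H = 4(1) − 5(7) = -31 — holds.
#3 C − E = 1 − 6 = -5 — holds.
#4 C − F = 1 − 5 = -4 — holds.
#5 G = 5 is outside [6, 9] — fails.
#6 F = 5, and 5 ≠ 6 — holds.
#7 F = 5, H = 7; 5 ≤ 7 — holds.
#8 1 = 6×0 + 1, so 6 does not divide 1 — fails.
#9 F = 5 > 3, so we need G ≤ 7; G = 5 ≤ 7 — holds.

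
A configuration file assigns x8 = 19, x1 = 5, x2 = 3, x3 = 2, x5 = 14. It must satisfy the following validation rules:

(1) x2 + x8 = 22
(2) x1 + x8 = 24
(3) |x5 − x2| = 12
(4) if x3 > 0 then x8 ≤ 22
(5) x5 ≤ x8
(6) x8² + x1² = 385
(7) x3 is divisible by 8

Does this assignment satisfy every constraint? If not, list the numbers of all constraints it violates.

No — constraints 3, 6, and 7 are not satisfied.

(1) x2 + x8 = 3 + 19 = 22 — holds.
(2) x1 + x8 = 5 + 19 = 24 — holds.
(3) |14 − 3| = 11, not 12 — fails.
(4) x3 = 2 > 0, so we need x8 ≤ 22; x8 = 19 ≤ 22 — holds.
(5) x5 = 14, x8 = 19; 14 ≤ 19 — holds.
(6) x8² + x1² = 19² + 5² = 361 + 25 = 386, not 385 — fails.
(7) 2 = 8×0 + 2, so 8 does not divide 2 — fails.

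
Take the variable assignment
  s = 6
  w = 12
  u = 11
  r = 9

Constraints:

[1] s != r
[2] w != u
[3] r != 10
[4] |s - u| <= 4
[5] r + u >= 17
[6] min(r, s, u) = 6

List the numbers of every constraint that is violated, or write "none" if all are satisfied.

[1] s = 6, r = 9; distinct  yes
[2] w = 12, u = 11; distinct  yes
[3] r = 9, and 9 ≠ 10  yes
[4] |6 - 11| = 5; 5 > 4, exceeds bound 4  no
[5] r + u = 9 + 11 = 20; 20 ≥ 17  yes
[6] min(9, 6, 11) = 6  yes

Constraint 4 is violated.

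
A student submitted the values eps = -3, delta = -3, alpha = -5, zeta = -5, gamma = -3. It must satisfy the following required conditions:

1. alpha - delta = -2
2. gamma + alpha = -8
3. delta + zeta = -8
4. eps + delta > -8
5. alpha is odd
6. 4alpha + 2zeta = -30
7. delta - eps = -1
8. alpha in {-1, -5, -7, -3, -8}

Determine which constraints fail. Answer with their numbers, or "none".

Constraint 7 is violated.

1. alpha - delta = -5 - (-3) = -2  true
2. gamma + alpha = -3 + (-5) = -8  true
3. delta + zeta = -3 + (-5) = -8  true
4. eps + delta = -3 + (-3) = -6; -6 > -8  true
5. alpha = -5 is odd  true
6. 4alpha + 2zeta = 4(-5) + 2(-5) = -30  true
7. delta - eps = -3 - (-3) = 0, not -1  false
8. alpha = -5 is in {-1, -5, -7, -3, -8}  true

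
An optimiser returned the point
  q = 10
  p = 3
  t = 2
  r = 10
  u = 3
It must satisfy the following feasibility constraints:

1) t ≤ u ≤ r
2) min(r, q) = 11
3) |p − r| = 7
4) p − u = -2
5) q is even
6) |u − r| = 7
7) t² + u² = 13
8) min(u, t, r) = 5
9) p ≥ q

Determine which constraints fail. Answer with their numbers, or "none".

No — constraints 2, 4, 8, 9 are not satisfied.

1) values 2 ≤ 3 ≤ 10  OK
2) min(10, 10) = 10, not 11  FAIL
3) |3 − 10| = 7  OK
4) p − u = 3 − 3 = 0, not -2  FAIL
5) q = 10 is even  OK
6) |3 − 10| = 7  OK
7) t² + u² = 2² + 3² = 4 + 9 = 13  OK
8) min(3, 2, 10) = 2, not 5  FAIL
9) p = 3, q = 10; 3 < 10 (want ≥)  FAIL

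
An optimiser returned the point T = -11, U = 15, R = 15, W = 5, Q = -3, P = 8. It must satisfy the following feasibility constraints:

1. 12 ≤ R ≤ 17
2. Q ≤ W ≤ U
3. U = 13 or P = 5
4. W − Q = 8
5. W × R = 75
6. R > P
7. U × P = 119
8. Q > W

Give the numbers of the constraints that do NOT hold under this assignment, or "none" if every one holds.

No — constraints 3, 7, and 8 are not satisfied.

1. R = 15 lies in [12, 17]  ✔
2. values -3 ≤ 5 ≤ 15  ✔
3. U = 15 ≠ 13 and P = 8 ≠ 5; both disjuncts false  ✘
4. W − Q = 5 − (-3) = 8  ✔
5. W × R = 5 × 15 = 75  ✔
6. R = 15, P = 8; 15 > 8  ✔
7. U × P = 15 × 8 = 120, not 119  ✘
8. Q = -3, W = 5; -3 ≤ 5 (want >)  ✘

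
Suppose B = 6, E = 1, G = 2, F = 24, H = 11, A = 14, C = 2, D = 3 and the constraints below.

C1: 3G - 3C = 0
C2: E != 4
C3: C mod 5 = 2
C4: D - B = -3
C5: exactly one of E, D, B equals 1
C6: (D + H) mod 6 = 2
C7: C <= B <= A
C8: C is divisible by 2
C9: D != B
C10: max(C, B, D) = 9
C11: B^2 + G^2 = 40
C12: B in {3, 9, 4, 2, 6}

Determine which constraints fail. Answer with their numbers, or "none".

C1: 3G - 3C = 3(2) - 3(2) = 0 — OK.
C2: E = 1, and 1 ≠ 4 — OK.
C3: 2 mod 5 = 2 — OK.
C4: D - B = 3 - 6 = -3 — OK.
C5: E=1, D=3, B=6; 1 of them equals 1 — OK.
C6: D + H = 14; 14 mod 6 = 2 — OK.
C7: values 2 <= 6 <= 14 — OK.
C8: 2 / 2 = 1, so 2 divides 2 — OK.
C9: D = 3, B = 6; distinct — OK.
C10: max(2, 6, 3) = 6, not 9 — violated.
C11: B^2 + G^2 = 6^2 + 2^2 = 36 + 4 = 40 — OK.
C12: B = 6 is in {3, 9, 4, 2, 6} — OK.

No — constraint 10 is not satisfied.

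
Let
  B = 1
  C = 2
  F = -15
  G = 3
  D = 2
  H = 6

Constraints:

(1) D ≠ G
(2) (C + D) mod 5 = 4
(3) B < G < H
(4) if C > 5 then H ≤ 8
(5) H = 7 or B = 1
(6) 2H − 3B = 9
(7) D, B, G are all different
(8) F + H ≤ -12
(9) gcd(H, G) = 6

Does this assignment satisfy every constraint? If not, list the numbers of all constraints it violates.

Constraints 8, 9 do not hold.

(1) D = 2, G = 3; distinct  true
(2) C + D = 4; 4 mod 5 = 4  true
(3) values 1 < 3 < 6  true
(4) C = 2, not > 5; antecedent false, conditional vacuously true  true
(5) H = 6 ≠ 7, but B = 1 = 1 (second disjunct)  true
(6) 2H − 3B = 2(6) − 3(1) = 9  true
(7) values 2, 1, 3 are pairwise distinct  true
(8) F + H = -15 + 6 = -9; -9 > -12, bound -12 not met  false
(9) gcd(6, 3) = 3, not 6  false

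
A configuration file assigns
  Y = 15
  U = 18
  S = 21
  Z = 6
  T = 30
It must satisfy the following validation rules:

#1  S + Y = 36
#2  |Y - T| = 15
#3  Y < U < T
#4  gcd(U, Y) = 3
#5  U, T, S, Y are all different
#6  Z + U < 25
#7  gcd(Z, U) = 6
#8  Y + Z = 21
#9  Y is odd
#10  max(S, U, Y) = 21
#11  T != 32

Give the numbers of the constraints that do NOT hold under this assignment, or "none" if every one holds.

#1 S + Y = 21 + 15 = 36 — holds.
#2 |15 - 30| = 15 — holds.
#3 values 15 < 18 < 30 — holds.
#4 gcd(18, 15) = 3 — holds.
#5 values 18, 30, 21, 15 are pairwise distinct — holds.
#6 Z + U = 6 + 18 = 24; 24 < 25 — holds.
#7 gcd(6, 18) = 6 — holds.
#8 Y + Z = 15 + 6 = 21 — holds.
#9 Y = 15 is odd — holds.
#10 max(21, 18, 15) = 21 — holds.
#11 T = 30, and 30 ≠ 32 — holds.

All constraints are satisfied.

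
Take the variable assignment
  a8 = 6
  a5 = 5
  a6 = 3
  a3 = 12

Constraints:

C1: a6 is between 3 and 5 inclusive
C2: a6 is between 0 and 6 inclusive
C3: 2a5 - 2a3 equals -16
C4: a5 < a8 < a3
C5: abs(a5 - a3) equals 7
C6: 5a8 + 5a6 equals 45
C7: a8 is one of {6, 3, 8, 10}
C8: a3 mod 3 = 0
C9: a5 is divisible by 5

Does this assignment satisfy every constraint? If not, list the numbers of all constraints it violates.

The assignment fails constraint 3.

C1: a6 = 3 lies in [3, 5]  ✓
C2: a6 = 3 lies in [0, 6]  ✓
C3: 2a5 - 2a3 = 2(5) - 2(12) = -14, not -16  ✗
C4: values 5 < 6 < 12  ✓
C5: abs(5 - 12) = 7  ✓
C6: 5a8 + 5a6 = 5(6) + 5(3) = 45  ✓
C7: a8 = 6 is in {6, 3, 8, 10}  ✓
C8: 12 mod 3 = 0  ✓
C9: 5 / 5 = 1, so 5 divides 5  ✓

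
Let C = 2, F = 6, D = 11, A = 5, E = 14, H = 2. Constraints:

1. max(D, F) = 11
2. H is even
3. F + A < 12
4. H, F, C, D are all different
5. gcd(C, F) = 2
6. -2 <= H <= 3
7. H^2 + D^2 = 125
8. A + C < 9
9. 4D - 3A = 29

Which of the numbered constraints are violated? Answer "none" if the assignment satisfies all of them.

1. max(11, 6) = 11  ✓
2. H = 2 is even  ✓
3. F + A = 6 + 5 = 11; 11 < 12  ✓
4. H = C = 2, not all different  ✗
5. gcd(2, 6) = 2  ✓
6. H = 2 lies in [-2, 3]  ✓
7. H^2 + D^2 = 2^2 + 11^2 = 4 + 121 = 125  ✓
8. A + C = 5 + 2 = 7; 7 < 9  ✓
9. 4D - 3A = 4(11) - 3(5) = 29  ✓

The assignment fails constraint 4.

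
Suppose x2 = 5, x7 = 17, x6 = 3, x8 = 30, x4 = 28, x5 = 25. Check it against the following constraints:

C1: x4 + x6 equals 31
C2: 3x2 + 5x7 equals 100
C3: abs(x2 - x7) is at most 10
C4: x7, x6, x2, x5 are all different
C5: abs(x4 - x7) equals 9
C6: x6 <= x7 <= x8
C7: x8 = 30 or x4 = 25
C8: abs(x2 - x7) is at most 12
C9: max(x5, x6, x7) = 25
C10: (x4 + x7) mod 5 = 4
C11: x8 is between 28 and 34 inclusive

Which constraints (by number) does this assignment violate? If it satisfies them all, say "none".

C1: x4 + x6 = 28 + 3 = 31 — holds.
C2: 3x2 + 5x7 = 3(5) + 5(17) = 100 — holds.
C3: abs(5 - 17) = 12; 12 > 10, exceeds bound 10 — does not hold.
C4: values 17, 3, 5, 25 are pairwise distinct — holds.
C5: abs(28 - 17) = 11, not 9 — does not hold.
C6: values 3 <= 17 <= 30 — holds.
C7: x8 = 30 = 30 (first disjunct) — holds.
C8: abs(5 - 17) = 12; 12 ≤ 12 — holds.
C9: max(25, 3, 17) = 25 — holds.
C10: x4 + x7 = 45; 45 mod 5 = 0, not 4 — does not hold.
C11: x8 = 30 lies in [28, 34] — holds.

Constraints 3, 5, and 10 are violated.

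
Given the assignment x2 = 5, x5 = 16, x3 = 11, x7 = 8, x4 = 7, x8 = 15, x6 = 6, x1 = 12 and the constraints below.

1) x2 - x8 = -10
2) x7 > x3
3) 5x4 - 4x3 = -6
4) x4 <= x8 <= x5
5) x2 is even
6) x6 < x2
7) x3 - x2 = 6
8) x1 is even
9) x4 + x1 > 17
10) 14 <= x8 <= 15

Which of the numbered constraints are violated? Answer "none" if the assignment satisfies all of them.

No — constraints 2, 3, 5, and 6 are not satisfied.

1) x2 - x8 = 5 - 15 = -10  OK
2) x7 = 8, x3 = 11; 8 ≤ 11 (want >)  FAIL
3) 5x4 - 4x3 = 5(7) - 4(11) = -9, not -6  FAIL
4) values 7 <= 15 <= 16  OK
5) x2 = 5 is odd  FAIL
6) x6 = 6, x2 = 5; 6 ≥ 5 (want <)  FAIL
7) x3 - x2 = 11 - 5 = 6  OK
8) x1 = 12 is even  OK
9) x4 + x1 = 7 + 12 = 19; 19 > 17  OK
10) x8 = 15 lies in [14, 15]  OK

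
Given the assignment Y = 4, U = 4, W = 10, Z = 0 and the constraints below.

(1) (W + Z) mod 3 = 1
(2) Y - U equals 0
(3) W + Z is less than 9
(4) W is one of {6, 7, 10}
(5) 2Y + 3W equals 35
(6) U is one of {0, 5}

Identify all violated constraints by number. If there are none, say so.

The assignment fails constraints 3, 5, and 6.

(1) W + Z = 10; 10 mod 3 = 1  ✓
(2) Y - U = 4 - 4 = 0  ✓
(3) W + Z = 10 + 0 = 10; 10 ≥ 9, bound 9 not met  ✗
(4) W = 10 is in {6, 7, 10}  ✓
(5) 2Y + 3W = 2(4) + 3(10) = 38, not 35  ✗
(6) U = 4 is not in {0, 5}  ✗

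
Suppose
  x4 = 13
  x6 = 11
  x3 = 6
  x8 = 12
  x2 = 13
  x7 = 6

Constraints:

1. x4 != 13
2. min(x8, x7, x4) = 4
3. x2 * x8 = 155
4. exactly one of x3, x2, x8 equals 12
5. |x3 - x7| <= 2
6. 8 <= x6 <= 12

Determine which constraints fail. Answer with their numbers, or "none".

Violated: 1, 2, and 3.

1. x4 = 13, but 13 is required to differ  ✗
2. min(12, 6, 13) = 6, not 4  ✗
3. x2 * x8 = 13 * 12 = 156, not 155  ✗
4. x3=6, x2=13, x8=12; 1 of them equals 12  ✓
5. |6 - 6| = 0; 0 ≤ 2  ✓
6. x6 = 11 lies in [8, 12]  ✓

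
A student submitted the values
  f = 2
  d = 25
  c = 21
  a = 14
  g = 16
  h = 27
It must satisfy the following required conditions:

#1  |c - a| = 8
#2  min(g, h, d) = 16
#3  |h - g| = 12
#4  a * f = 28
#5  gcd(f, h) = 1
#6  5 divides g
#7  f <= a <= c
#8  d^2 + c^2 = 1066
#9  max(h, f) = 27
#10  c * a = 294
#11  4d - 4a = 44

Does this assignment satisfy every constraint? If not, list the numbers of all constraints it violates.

#1 |21 - 14| = 7, not 8 — fails.
#2 min(16, 27, 25) = 16 — holds.
#3 |27 - 16| = 11, not 12 — fails.
#4 a * f = 14 * 2 = 28 — holds.
#5 gcd(2, 27) = 1 — holds.
#6 16 = 5*3 + 1, so 5 does not divide 16 — fails.
#7 values 2 <= 14 <= 21 — holds.
#8 d^2 + c^2 = 25^2 + 21^2 = 625 + 441 = 1066 — holds.
#9 max(27, 2) = 27 — holds.
#10 c * a = 21 * 14 = 294 — holds.
#11 4d - 4a = 4(25) - 4(14) = 44 — holds.

No — constraints 1, 3, 6 are not satisfied.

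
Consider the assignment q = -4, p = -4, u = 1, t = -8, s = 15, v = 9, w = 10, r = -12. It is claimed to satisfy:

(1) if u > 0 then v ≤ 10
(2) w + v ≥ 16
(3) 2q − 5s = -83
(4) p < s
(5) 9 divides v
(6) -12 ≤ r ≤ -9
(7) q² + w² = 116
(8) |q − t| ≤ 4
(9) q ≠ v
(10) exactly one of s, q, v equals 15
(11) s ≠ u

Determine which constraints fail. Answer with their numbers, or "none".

Yes — all constraints hold.

(1) u = 1 > 0, so we need v ≤ 10; v = 9 ≤ 10 — holds.
(2) w + v = 10 + 9 = 19; 19 ≥ 16 — holds.
(3) 2q − 5s = 2(-4) − 5(15) = -83 — holds.
(4) p = -4, s = 15; -4 < 15 — holds.
(5) 9 / 9 = 1, so 9 divides 9 — holds.
(6) r = -12 lies in [-12, -9] — holds.
(7) q² + w² = (-4)² + 10² = 16 + 100 = 116 — holds.
(8) |-4 − (-8)| = 4; 4 ≤ 4 — holds.
(9) q = -4, v = 9; distinct — holds.
(10) s=15, q=-4, v=9; 1 of them equals 15 — holds.
(11) s = 15, u = 1; distinct — holds.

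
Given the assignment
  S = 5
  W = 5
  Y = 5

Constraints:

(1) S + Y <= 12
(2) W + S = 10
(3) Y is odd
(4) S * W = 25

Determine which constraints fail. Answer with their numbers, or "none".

Yes — all constraints hold.

(1) S + Y = 5 + 5 = 10; 10 ≤ 12 — OK.
(2) W + S = 5 + 5 = 10 — OK.
(3) Y = 5 is odd — OK.
(4) S * W = 5 * 5 = 25 — OK.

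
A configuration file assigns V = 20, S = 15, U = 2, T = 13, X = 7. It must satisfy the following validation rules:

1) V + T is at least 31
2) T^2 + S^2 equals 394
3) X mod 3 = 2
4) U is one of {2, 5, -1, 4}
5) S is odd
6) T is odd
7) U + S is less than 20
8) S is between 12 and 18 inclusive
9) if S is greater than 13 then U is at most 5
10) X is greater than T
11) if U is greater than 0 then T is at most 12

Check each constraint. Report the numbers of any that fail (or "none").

1) V + T = 20 + 13 = 33; 33 ≥ 31 — OK.
2) T^2 + S^2 = 13^2 + 15^2 = 169 + 225 = 394 — OK.
3) 7 mod 3 = 1, not 2 — violated.
4) U = 2 is in {2, 5, -1, 4} — OK.
5) S = 15 is odd — OK.
6) T = 13 is odd — OK.
7) U + S = 2 + 15 = 17; 17 < 20 — OK.
8) S = 15 lies in [12, 18] — OK.
9) S = 15 > 13, so we need U ≤ 5; U = 2 ≤ 5 — OK.
10) X = 7, T = 13; 7 ≤ 13 (want >) — violated.
11) U = 2 > 0, so we need T ≤ 12; but T = 13 > 12 — violated.

The assignment fails constraints 3, 10, and 11.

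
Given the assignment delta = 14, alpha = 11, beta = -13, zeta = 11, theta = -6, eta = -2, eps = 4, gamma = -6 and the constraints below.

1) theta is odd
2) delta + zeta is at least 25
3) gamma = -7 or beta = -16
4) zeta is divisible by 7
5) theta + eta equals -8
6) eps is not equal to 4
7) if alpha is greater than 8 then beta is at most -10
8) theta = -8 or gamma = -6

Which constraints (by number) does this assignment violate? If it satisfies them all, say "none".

1) theta = -6 is even  no
2) delta + zeta = 14 + 11 = 25; 25 ≥ 25  yes
3) gamma = -6 ≠ -7 and beta = -13 ≠ -16; both disjuncts false  no
4) 11 = 7*1 + 4, so 7 does not divide 11  no
5) theta + eta = -6 + (-2) = -8  yes
6) eps = 4, but 4 is required to differ  no
7) alpha = 11 > 8, so we need beta ≤ -10; beta = -13 ≤ -10  yes
8) theta = -6 ≠ -8, but gamma = -6 = -6 (second disjunct)  yes

Constraints 1, 3, 4, and 6 do not hold.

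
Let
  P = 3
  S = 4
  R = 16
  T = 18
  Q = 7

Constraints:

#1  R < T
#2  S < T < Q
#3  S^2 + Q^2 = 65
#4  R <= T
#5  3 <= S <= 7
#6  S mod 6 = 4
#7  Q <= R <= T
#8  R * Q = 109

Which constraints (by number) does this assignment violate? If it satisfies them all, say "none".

#1 R = 16, T = 18; 16 < 18  ✓
#2 values 4, 18, 7; T = 18 is not < Q = 7  ✗
#3 S^2 + Q^2 = 4^2 + 7^2 = 16 + 49 = 65  ✓
#4 R = 16, T = 18; 16 ≤ 18  ✓
#5 S = 4 lies in [3, 7]  ✓
#6 4 mod 6 = 4  ✓
#7 values 7 <= 16 <= 18  ✓
#8 R * Q = 16 * 7 = 112, not 109  ✗

Constraints 2, 8 do not hold.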